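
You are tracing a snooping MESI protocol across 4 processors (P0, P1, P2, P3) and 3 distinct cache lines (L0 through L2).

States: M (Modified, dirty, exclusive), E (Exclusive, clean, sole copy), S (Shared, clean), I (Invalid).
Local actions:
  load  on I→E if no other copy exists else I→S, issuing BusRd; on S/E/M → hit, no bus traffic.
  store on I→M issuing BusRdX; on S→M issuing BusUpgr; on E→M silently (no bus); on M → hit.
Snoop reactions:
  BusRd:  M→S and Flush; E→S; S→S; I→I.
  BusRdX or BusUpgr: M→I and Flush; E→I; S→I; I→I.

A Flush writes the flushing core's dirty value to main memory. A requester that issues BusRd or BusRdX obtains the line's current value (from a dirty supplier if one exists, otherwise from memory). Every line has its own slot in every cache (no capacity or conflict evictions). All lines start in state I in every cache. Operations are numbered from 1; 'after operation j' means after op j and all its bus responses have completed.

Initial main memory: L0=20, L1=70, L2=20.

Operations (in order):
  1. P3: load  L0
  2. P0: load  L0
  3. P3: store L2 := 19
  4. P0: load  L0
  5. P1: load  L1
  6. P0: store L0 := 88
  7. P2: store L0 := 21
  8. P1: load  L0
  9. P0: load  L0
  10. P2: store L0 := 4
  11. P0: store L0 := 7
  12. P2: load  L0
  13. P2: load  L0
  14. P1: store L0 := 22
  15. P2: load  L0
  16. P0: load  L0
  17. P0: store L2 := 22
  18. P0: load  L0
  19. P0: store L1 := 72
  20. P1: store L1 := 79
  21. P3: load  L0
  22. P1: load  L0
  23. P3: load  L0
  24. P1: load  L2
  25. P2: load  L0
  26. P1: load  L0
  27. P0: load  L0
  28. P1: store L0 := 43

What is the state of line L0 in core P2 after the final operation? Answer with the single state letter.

  op1 P3: load  L0 → I/I/I/E on L0; bus BusRd; mem=20
  op2 P0: load  L0 → S/I/I/S on L0; bus BusRd; mem=20
  op3 P3: store L2 := 19 → I/I/I/M on L2; bus BusRdX; mem=20
  op4 P0: load  L0 → S/I/I/S on L0; bus (none); mem=20
  op5 P1: load  L1 → I/E/I/I on L1; bus BusRd; mem=70
  op6 P0: store L0 := 88 → M/I/I/I on L0; bus BusUpgr; mem=20
  op7 P2: store L0 := 21 → I/I/M/I on L0; bus BusRdX Flush; mem=88
  op8 P1: load  L0 → I/S/S/I on L0; bus BusRd Flush; mem=21
  op9 P0: load  L0 → S/S/S/I on L0; bus BusRd; mem=21
  op10 P2: store L0 := 4 → I/I/M/I on L0; bus BusUpgr; mem=21
  op11 P0: store L0 := 7 → M/I/I/I on L0; bus BusRdX Flush; mem=4
  op12 P2: load  L0 → S/I/S/I on L0; bus BusRd Flush; mem=7
  op13 P2: load  L0 → S/I/S/I on L0; bus (none); mem=7
  op14 P1: store L0 := 22 → I/M/I/I on L0; bus BusRdX; mem=7
  op15 P2: load  L0 → I/S/S/I on L0; bus BusRd Flush; mem=22
  op16 P0: load  L0 → S/S/S/I on L0; bus BusRd; mem=22
  op17 P0: store L2 := 22 → M/I/I/I on L2; bus BusRdX Flush; mem=19
  op18 P0: load  L0 → S/S/S/I on L0; bus (none); mem=22
  op19 P0: store L1 := 72 → M/I/I/I on L1; bus BusRdX; mem=70
  op20 P1: store L1 := 79 → I/M/I/I on L1; bus BusRdX Flush; mem=72
  op21 P3: load  L0 → S/S/S/S on L0; bus BusRd; mem=22
  op22 P1: load  L0 → S/S/S/S on L0; bus (none); mem=22
  op23 P3: load  L0 → S/S/S/S on L0; bus (none); mem=22
  op24 P1: load  L2 → S/S/I/I on L2; bus BusRd Flush; mem=22
  op25 P2: load  L0 → S/S/S/S on L0; bus (none); mem=22
  op26 P1: load  L0 → S/S/S/S on L0; bus (none); mem=22
  op27 P0: load  L0 → S/S/S/S on L0; bus (none); mem=22
  op28 P1: store L0 := 43 → I/M/I/I on L0; bus BusUpgr; mem=22

state = I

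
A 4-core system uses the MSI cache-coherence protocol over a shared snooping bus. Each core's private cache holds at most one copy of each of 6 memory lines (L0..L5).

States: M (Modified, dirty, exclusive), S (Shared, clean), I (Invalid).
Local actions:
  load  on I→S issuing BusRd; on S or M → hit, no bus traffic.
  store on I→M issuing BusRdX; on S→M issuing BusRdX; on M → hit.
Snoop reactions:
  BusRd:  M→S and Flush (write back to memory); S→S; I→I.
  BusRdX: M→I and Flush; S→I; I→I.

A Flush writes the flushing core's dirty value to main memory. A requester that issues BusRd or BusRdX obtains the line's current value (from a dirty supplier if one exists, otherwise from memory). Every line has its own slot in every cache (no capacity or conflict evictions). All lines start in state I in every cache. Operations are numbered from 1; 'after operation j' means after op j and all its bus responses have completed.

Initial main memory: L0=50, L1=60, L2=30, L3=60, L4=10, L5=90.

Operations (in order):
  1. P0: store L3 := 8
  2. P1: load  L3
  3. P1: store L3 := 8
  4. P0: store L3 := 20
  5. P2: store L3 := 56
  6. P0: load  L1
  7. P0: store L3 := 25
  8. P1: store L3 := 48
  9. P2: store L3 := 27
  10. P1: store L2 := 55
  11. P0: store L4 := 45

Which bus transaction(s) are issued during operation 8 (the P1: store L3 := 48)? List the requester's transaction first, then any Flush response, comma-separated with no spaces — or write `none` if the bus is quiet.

bus = BusRdX,Flush

step 1: P0: store L3 := 8  ⟶  MIII  (L3)  txn=BusRdX  M[L3]=60
step 2: P1: load  L3  ⟶  SSII  (L3)  txn=BusRd+Flush  M[L3]=8
step 3: P1: store L3 := 8  ⟶  IMII  (L3)  txn=BusRdX  M[L3]=8
step 4: P0: store L3 := 20  ⟶  MIII  (L3)  txn=BusRdX+Flush  M[L3]=8
step 5: P2: store L3 := 56  ⟶  IIMI  (L3)  txn=BusRdX+Flush  M[L3]=20
step 6: P0: load  L1  ⟶  SIII  (L1)  txn=BusRd  M[L1]=60
step 7: P0: store L3 := 25  ⟶  MIII  (L3)  txn=BusRdX+Flush  M[L3]=56
step 8: P1: store L3 := 48  ⟶  IMII  (L3)  txn=BusRdX+Flush  M[L3]=25
step 9: P2: store L3 := 27  ⟶  IIMI  (L3)  txn=BusRdX+Flush  M[L3]=48
step 10: P1: store L2 := 55  ⟶  IMII  (L2)  txn=BusRdX  M[L2]=30
step 11: P0: store L4 := 45  ⟶  MIII  (L4)  txn=BusRdX  M[L4]=10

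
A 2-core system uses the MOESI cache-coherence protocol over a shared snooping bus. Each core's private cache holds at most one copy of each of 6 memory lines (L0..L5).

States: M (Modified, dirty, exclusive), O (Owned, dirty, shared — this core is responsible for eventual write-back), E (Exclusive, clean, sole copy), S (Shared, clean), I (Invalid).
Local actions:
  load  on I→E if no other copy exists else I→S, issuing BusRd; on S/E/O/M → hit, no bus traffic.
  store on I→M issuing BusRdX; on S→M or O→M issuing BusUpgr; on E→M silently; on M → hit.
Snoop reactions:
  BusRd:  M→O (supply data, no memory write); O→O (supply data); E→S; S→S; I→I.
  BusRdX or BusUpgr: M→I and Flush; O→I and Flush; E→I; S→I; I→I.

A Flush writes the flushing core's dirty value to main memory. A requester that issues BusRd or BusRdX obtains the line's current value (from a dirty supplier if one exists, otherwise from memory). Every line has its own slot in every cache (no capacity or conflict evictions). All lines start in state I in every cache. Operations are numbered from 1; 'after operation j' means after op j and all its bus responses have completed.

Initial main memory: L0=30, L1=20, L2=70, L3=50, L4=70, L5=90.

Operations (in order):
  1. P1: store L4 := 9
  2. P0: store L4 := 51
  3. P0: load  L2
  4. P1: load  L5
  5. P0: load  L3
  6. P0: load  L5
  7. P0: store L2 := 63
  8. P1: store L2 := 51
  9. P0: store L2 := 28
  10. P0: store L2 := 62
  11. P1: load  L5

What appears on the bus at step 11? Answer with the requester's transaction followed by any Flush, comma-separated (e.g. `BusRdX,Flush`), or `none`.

bus = none

[1] P1: store L4 := 9 | P0:I, P1:M(9) | bus: BusRdX
[2] P0: store L4 := 51 | P0:M(51), P1:I | bus: BusRdX,Flush
[3] P0: load  L2 | P0:E(70), P1:I | bus: BusRd
[4] P1: load  L5 | P0:I, P1:E(90) | bus: BusRd
[5] P0: load  L3 | P0:E(50), P1:I | bus: BusRd
[6] P0: load  L5 | P0:S(90), P1:S(90) | bus: BusRd
[7] P0: store L2 := 63 | P0:M(63), P1:I | bus: none
[8] P1: store L2 := 51 | P0:I, P1:M(51) | bus: BusRdX,Flush
[9] P0: store L2 := 28 | P0:M(28), P1:I | bus: BusRdX,Flush
[10] P0: store L2 := 62 | P0:M(62), P1:I | bus: none
[11] P1: load  L5 | P0:S(90), P1:S(90) | bus: none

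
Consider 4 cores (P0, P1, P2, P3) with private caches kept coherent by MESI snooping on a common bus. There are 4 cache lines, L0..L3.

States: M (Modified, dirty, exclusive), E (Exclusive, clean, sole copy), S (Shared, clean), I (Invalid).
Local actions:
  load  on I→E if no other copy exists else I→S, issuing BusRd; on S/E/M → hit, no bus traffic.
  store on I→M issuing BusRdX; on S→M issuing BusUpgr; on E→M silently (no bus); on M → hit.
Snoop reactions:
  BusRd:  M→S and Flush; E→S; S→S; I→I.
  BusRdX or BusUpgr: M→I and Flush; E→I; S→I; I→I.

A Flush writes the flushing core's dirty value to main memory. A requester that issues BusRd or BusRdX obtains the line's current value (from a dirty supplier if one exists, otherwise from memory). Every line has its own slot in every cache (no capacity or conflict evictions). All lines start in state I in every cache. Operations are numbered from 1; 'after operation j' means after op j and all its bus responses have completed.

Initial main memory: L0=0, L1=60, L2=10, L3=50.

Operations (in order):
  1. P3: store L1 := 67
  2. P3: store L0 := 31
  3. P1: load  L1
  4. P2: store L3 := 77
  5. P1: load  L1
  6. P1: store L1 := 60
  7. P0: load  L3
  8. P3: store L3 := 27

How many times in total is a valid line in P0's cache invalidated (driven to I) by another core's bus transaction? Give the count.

1. P3: store L1 := 67  bus=[BusRdX]  L1: P0=I P1=I P2=I P3=M  mem[L1]=60
2. P3: store L0 := 31  bus=[BusRdX]  L0: P0=I P1=I P2=I P3=M  mem[L0]=0
3. P1: load  L1  bus=[BusRd,Flush]  L1: P0=I P1=S P2=I P3=S  mem[L1]=67
4. P2: store L3 := 77  bus=[BusRdX]  L3: P0=I P1=I P2=M P3=I  mem[L3]=50
5. P1: load  L1  bus=[-]  L1: P0=I P1=S P2=I P3=S  mem[L1]=67
6. P1: store L1 := 60  bus=[BusUpgr]  L1: P0=I P1=M P2=I P3=I  mem[L1]=67
7. P0: load  L3  bus=[BusRd,Flush]  L3: P0=S P1=I P2=S P3=I  mem[L3]=77
8. P3: store L3 := 27  bus=[BusRdX]  L3: P0=I P1=I P2=I P3=M  mem[L3]=77

invalidations = 1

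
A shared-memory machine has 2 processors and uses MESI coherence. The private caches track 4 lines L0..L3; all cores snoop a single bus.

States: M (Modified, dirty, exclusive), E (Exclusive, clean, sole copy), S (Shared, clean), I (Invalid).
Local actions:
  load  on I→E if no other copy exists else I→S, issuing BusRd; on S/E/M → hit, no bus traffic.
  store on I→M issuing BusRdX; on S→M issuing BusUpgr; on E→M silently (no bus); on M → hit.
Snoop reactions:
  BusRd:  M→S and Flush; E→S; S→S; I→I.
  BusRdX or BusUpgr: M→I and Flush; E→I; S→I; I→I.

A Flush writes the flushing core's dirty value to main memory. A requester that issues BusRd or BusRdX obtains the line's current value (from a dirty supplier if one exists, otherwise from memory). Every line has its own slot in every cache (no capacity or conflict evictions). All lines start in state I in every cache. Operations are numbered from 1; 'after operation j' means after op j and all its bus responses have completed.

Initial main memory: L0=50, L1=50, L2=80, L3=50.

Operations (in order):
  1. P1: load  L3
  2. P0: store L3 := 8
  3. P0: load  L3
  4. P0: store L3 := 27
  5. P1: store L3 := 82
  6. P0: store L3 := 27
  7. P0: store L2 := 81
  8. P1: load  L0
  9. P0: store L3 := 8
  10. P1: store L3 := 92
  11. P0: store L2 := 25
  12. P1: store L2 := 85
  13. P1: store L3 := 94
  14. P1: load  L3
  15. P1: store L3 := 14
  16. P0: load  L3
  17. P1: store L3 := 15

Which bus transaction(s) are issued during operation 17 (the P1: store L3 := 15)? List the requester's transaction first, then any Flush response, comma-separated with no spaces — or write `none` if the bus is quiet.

bus = BusUpgr

step 1: P1: load  L3  ⟶  IE  (L3)  txn=BusRd  M[L3]=50
step 2: P0: store L3 := 8  ⟶  MI  (L3)  txn=BusRdX  M[L3]=50
step 3: P0: load  L3  ⟶  MI  (L3)  txn=∅  M[L3]=50
step 4: P0: store L3 := 27  ⟶  MI  (L3)  txn=∅  M[L3]=50
step 5: P1: store L3 := 82  ⟶  IM  (L3)  txn=BusRdX+Flush  M[L3]=27
step 6: P0: store L3 := 27  ⟶  MI  (L3)  txn=BusRdX+Flush  M[L3]=82
step 7: P0: store L2 := 81  ⟶  MI  (L2)  txn=BusRdX  M[L2]=80
step 8: P1: load  L0  ⟶  IE  (L0)  txn=BusRd  M[L0]=50
step 9: P0: store L3 := 8  ⟶  MI  (L3)  txn=∅  M[L3]=82
step 10: P1: store L3 := 92  ⟶  IM  (L3)  txn=BusRdX+Flush  M[L3]=8
step 11: P0: store L2 := 25  ⟶  MI  (L2)  txn=∅  M[L2]=80
step 12: P1: store L2 := 85  ⟶  IM  (L2)  txn=BusRdX+Flush  M[L2]=25
step 13: P1: store L3 := 94  ⟶  IM  (L3)  txn=∅  M[L3]=8
step 14: P1: load  L3  ⟶  IM  (L3)  txn=∅  M[L3]=8
step 15: P1: store L3 := 14  ⟶  IM  (L3)  txn=∅  M[L3]=8
step 16: P0: load  L3  ⟶  SS  (L3)  txn=BusRd+Flush  M[L3]=14
step 17: P1: store L3 := 15  ⟶  IM  (L3)  txn=BusUpgr  M[L3]=14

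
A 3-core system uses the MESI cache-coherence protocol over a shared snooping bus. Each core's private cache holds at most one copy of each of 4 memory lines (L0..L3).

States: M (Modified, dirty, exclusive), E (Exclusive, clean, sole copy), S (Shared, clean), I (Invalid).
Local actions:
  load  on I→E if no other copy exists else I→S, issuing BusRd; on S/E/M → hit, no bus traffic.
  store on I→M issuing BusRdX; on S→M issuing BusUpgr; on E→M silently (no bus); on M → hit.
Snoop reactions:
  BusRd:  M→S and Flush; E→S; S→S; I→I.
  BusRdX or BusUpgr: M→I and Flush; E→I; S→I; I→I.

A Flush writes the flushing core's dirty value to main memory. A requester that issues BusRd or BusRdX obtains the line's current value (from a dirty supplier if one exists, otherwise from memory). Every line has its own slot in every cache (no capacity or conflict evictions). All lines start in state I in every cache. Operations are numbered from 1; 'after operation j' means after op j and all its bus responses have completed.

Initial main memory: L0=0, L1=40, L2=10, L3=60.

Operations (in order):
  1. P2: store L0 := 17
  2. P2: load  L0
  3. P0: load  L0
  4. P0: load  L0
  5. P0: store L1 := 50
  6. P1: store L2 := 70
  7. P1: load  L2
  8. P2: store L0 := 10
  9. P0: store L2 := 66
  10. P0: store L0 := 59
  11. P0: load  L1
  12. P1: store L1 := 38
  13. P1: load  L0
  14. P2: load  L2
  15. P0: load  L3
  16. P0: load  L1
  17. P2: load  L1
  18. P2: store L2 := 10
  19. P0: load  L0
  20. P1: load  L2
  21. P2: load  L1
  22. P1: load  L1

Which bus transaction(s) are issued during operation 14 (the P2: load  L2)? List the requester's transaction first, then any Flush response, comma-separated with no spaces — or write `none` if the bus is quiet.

step 1: P2: store L0 := 17  ⟶  IIM  (L0)  txn=BusRdX  M[L0]=0
step 2: P2: load  L0  ⟶  IIM  (L0)  txn=∅  M[L0]=0
step 3: P0: load  L0  ⟶  SIS  (L0)  txn=BusRd+Flush  M[L0]=17
step 4: P0: load  L0  ⟶  SIS  (L0)  txn=∅  M[L0]=17
step 5: P0: store L1 := 50  ⟶  MII  (L1)  txn=BusRdX  M[L1]=40
step 6: P1: store L2 := 70  ⟶  IMI  (L2)  txn=BusRdX  M[L2]=10
step 7: P1: load  L2  ⟶  IMI  (L2)  txn=∅  M[L2]=10
step 8: P2: store L0 := 10  ⟶  IIM  (L0)  txn=BusUpgr  M[L0]=17
step 9: P0: store L2 := 66  ⟶  MII  (L2)  txn=BusRdX+Flush  M[L2]=70
step 10: P0: store L0 := 59  ⟶  MII  (L0)  txn=BusRdX+Flush  M[L0]=10
step 11: P0: load  L1  ⟶  MII  (L1)  txn=∅  M[L1]=40
step 12: P1: store L1 := 38  ⟶  IMI  (L1)  txn=BusRdX+Flush  M[L1]=50
step 13: P1: load  L0  ⟶  SSI  (L0)  txn=BusRd+Flush  M[L0]=59
step 14: P2: load  L2  ⟶  SIS  (L2)  txn=BusRd+Flush  M[L2]=66
step 15: P0: load  L3  ⟶  EII  (L3)  txn=BusRd  M[L3]=60
step 16: P0: load  L1  ⟶  SSI  (L1)  txn=BusRd+Flush  M[L1]=38
step 17: P2: load  L1  ⟶  SSS  (L1)  txn=BusRd  M[L1]=38
step 18: P2: store L2 := 10  ⟶  IIM  (L2)  txn=BusUpgr  M[L2]=66
step 19: P0: load  L0  ⟶  SSI  (L0)  txn=∅  M[L0]=59
step 20: P1: load  L2  ⟶  ISS  (L2)  txn=BusRd+Flush  M[L2]=10
step 21: P2: load  L1  ⟶  SSS  (L1)  txn=∅  M[L1]=38
step 22: P1: load  L1  ⟶  SSS  (L1)  txn=∅  M[L1]=38

bus = BusRd,Flush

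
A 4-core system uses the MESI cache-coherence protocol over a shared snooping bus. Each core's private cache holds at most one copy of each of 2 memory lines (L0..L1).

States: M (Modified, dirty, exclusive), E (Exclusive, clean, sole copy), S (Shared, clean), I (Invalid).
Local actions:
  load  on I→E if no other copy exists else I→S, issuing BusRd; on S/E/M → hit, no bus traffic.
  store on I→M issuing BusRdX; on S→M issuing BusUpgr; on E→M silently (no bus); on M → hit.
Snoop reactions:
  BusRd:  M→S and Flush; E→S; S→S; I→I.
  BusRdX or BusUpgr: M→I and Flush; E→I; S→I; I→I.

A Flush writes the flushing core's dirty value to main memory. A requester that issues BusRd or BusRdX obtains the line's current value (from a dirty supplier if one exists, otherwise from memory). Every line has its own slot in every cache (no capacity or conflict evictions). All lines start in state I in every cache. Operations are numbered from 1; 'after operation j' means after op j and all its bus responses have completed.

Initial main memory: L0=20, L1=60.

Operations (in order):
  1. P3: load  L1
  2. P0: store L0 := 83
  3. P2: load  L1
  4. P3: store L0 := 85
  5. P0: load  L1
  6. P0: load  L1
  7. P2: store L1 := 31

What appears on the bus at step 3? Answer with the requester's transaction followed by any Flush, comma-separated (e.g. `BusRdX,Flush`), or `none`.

1. P3: load  L1  bus=[BusRd]  L1: P0=I P1=I P2=I P3=E  mem[L1]=60
2. P0: store L0 := 83  bus=[BusRdX]  L0: P0=M P1=I P2=I P3=I  mem[L0]=20
3. P2: load  L1  bus=[BusRd]  L1: P0=I P1=I P2=S P3=S  mem[L1]=60
4. P3: store L0 := 85  bus=[BusRdX,Flush]  L0: P0=I P1=I P2=I P3=M  mem[L0]=83
5. P0: load  L1  bus=[BusRd]  L1: P0=S P1=I P2=S P3=S  mem[L1]=60
6. P0: load  L1  bus=[-]  L1: P0=S P1=I P2=S P3=S  mem[L1]=60
7. P2: store L1 := 31  bus=[BusUpgr]  L1: P0=I P1=I P2=M P3=I  mem[L1]=60

bus = BusRd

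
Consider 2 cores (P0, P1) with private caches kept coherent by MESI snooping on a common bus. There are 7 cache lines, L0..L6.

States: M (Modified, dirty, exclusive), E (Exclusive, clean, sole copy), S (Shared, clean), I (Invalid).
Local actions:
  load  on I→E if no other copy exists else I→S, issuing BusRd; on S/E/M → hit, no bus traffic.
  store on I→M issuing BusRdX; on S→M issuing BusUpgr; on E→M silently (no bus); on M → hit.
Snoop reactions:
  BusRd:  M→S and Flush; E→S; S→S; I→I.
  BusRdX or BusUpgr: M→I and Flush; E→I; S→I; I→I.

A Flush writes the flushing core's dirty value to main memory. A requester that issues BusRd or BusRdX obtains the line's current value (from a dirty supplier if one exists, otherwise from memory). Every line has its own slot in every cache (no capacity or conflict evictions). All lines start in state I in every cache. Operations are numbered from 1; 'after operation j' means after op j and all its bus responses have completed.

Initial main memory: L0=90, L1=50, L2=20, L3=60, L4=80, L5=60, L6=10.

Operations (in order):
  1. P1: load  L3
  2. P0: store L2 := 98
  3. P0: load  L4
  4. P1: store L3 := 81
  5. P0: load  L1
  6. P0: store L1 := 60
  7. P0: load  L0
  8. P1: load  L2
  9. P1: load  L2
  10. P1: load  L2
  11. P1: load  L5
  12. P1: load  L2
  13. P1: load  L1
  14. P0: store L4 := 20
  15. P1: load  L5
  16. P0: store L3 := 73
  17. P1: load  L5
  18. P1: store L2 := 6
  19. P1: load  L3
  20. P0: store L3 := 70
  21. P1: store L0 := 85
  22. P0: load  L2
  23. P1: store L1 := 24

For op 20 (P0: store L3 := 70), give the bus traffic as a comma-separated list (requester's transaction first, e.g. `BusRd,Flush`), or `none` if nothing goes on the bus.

[1] P1: load  L3 | P0:I, P1:E(60) | bus: BusRd
[2] P0: store L2 := 98 | P0:M(98), P1:I | bus: BusRdX
[3] P0: load  L4 | P0:E(80), P1:I | bus: BusRd
[4] P1: store L3 := 81 | P0:I, P1:M(81) | bus: none
[5] P0: load  L1 | P0:E(50), P1:I | bus: BusRd
[6] P0: store L1 := 60 | P0:M(60), P1:I | bus: none
[7] P0: load  L0 | P0:E(90), P1:I | bus: BusRd
[8] P1: load  L2 | P0:S(98), P1:S(98) | bus: BusRd,Flush
[9] P1: load  L2 | P0:S(98), P1:S(98) | bus: none
[10] P1: load  L2 | P0:S(98), P1:S(98) | bus: none
[11] P1: load  L5 | P0:I, P1:E(60) | bus: BusRd
[12] P1: load  L2 | P0:S(98), P1:S(98) | bus: none
[13] P1: load  L1 | P0:S(60), P1:S(60) | bus: BusRd,Flush
[14] P0: store L4 := 20 | P0:M(20), P1:I | bus: none
[15] P1: load  L5 | P0:I, P1:E(60) | bus: none
[16] P0: store L3 := 73 | P0:M(73), P1:I | bus: BusRdX,Flush
[17] P1: load  L5 | P0:I, P1:E(60) | bus: none
[18] P1: store L2 := 6 | P0:I, P1:M(6) | bus: BusUpgr
[19] P1: load  L3 | P0:S(73), P1:S(73) | bus: BusRd,Flush
[20] P0: store L3 := 70 | P0:M(70), P1:I | bus: BusUpgr
[21] P1: store L0 := 85 | P0:I, P1:M(85) | bus: BusRdX
[22] P0: load  L2 | P0:S(6), P1:S(6) | bus: BusRd,Flush
[23] P1: store L1 := 24 | P0:I, P1:M(24) | bus: BusUpgr

bus = BusUpgr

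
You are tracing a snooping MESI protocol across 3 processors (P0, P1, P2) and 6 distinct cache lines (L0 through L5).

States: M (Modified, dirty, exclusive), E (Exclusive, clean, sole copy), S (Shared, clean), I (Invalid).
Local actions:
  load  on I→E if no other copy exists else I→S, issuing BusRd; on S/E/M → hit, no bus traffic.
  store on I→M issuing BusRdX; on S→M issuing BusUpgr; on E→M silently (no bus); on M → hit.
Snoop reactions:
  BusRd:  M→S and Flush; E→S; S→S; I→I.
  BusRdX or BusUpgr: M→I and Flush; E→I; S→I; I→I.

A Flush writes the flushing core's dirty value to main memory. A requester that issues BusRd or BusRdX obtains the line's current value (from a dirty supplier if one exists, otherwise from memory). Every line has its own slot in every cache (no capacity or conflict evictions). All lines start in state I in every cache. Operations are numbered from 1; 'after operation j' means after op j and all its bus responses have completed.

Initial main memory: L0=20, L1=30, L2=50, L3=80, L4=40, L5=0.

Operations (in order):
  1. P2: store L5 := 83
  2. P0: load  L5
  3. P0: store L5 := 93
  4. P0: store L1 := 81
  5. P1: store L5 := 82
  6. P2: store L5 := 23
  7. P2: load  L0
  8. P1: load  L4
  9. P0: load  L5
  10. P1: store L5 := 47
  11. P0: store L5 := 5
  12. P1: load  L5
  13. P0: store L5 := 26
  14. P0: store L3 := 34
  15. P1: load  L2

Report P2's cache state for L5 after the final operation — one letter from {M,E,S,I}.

state = I

step 1: P2: store L5 := 83  ⟶  IIM  (L5)  txn=BusRdX  M[L5]=0
step 2: P0: load  L5  ⟶  SIS  (L5)  txn=BusRd+Flush  M[L5]=83
step 3: P0: store L5 := 93  ⟶  MII  (L5)  txn=BusUpgr  M[L5]=83
step 4: P0: store L1 := 81  ⟶  MII  (L1)  txn=BusRdX  M[L1]=30
step 5: P1: store L5 := 82  ⟶  IMI  (L5)  txn=BusRdX+Flush  M[L5]=93
step 6: P2: store L5 := 23  ⟶  IIM  (L5)  txn=BusRdX+Flush  M[L5]=82
step 7: P2: load  L0  ⟶  IIE  (L0)  txn=BusRd  M[L0]=20
step 8: P1: load  L4  ⟶  IEI  (L4)  txn=BusRd  M[L4]=40
step 9: P0: load  L5  ⟶  SIS  (L5)  txn=BusRd+Flush  M[L5]=23
step 10: P1: store L5 := 47  ⟶  IMI  (L5)  txn=BusRdX  M[L5]=23
step 11: P0: store L5 := 5  ⟶  MII  (L5)  txn=BusRdX+Flush  M[L5]=47
step 12: P1: load  L5  ⟶  SSI  (L5)  txn=BusRd+Flush  M[L5]=5
step 13: P0: store L5 := 26  ⟶  MII  (L5)  txn=BusUpgr  M[L5]=5
step 14: P0: store L3 := 34  ⟶  MII  (L3)  txn=BusRdX  M[L3]=80
step 15: P1: load  L2  ⟶  IEI  (L2)  txn=BusRd  M[L2]=50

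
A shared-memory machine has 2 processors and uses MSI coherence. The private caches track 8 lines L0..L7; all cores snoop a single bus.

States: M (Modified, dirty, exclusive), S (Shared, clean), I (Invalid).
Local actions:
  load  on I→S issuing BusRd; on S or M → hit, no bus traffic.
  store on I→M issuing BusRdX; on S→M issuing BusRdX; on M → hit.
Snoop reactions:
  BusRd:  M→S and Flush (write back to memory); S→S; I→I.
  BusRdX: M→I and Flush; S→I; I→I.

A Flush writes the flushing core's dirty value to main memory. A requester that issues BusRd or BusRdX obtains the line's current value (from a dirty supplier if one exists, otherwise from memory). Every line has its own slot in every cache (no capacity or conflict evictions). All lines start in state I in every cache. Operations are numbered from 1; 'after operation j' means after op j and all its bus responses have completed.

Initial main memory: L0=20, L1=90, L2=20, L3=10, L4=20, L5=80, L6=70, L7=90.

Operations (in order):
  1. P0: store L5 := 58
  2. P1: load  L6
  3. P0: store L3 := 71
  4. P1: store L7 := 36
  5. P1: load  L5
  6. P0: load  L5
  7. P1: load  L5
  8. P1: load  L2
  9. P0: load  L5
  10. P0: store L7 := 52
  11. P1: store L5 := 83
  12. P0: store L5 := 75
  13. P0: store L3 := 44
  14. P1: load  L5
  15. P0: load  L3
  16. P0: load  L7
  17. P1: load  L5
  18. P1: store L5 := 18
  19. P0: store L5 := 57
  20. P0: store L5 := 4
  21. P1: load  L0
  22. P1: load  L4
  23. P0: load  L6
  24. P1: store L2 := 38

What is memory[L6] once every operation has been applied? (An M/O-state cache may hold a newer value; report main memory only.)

memory[L6] = 70

step 1: P0: store L5 := 58  ⟶  MI  (L5)  txn=BusRdX  M[L5]=80
step 2: P1: load  L6  ⟶  IS  (L6)  txn=BusRd  M[L6]=70
step 3: P0: store L3 := 71  ⟶  MI  (L3)  txn=BusRdX  M[L3]=10
step 4: P1: store L7 := 36  ⟶  IM  (L7)  txn=BusRdX  M[L7]=90
step 5: P1: load  L5  ⟶  SS  (L5)  txn=BusRd+Flush  M[L5]=58
step 6: P0: load  L5  ⟶  SS  (L5)  txn=∅  M[L5]=58
step 7: P1: load  L5  ⟶  SS  (L5)  txn=∅  M[L5]=58
step 8: P1: load  L2  ⟶  IS  (L2)  txn=BusRd  M[L2]=20
step 9: P0: load  L5  ⟶  SS  (L5)  txn=∅  M[L5]=58
step 10: P0: store L7 := 52  ⟶  MI  (L7)  txn=BusRdX+Flush  M[L7]=36
step 11: P1: store L5 := 83  ⟶  IM  (L5)  txn=BusRdX  M[L5]=58
step 12: P0: store L5 := 75  ⟶  MI  (L5)  txn=BusRdX+Flush  M[L5]=83
step 13: P0: store L3 := 44  ⟶  MI  (L3)  txn=∅  M[L3]=10
step 14: P1: load  L5  ⟶  SS  (L5)  txn=BusRd+Flush  M[L5]=75
step 15: P0: load  L3  ⟶  MI  (L3)  txn=∅  M[L3]=10
step 16: P0: load  L7  ⟶  MI  (L7)  txn=∅  M[L7]=36
step 17: P1: load  L5  ⟶  SS  (L5)  txn=∅  M[L5]=75
step 18: P1: store L5 := 18  ⟶  IM  (L5)  txn=BusRdX  M[L5]=75
step 19: P0: store L5 := 57  ⟶  MI  (L5)  txn=BusRdX+Flush  M[L5]=18
step 20: P0: store L5 := 4  ⟶  MI  (L5)  txn=∅  M[L5]=18
step 21: P1: load  L0  ⟶  IS  (L0)  txn=BusRd  M[L0]=20
step 22: P1: load  L4  ⟶  IS  (L4)  txn=BusRd  M[L4]=20
step 23: P0: load  L6  ⟶  SS  (L6)  txn=BusRd  M[L6]=70
step 24: P1: store L2 := 38  ⟶  IM  (L2)  txn=BusRdX  M[L2]=20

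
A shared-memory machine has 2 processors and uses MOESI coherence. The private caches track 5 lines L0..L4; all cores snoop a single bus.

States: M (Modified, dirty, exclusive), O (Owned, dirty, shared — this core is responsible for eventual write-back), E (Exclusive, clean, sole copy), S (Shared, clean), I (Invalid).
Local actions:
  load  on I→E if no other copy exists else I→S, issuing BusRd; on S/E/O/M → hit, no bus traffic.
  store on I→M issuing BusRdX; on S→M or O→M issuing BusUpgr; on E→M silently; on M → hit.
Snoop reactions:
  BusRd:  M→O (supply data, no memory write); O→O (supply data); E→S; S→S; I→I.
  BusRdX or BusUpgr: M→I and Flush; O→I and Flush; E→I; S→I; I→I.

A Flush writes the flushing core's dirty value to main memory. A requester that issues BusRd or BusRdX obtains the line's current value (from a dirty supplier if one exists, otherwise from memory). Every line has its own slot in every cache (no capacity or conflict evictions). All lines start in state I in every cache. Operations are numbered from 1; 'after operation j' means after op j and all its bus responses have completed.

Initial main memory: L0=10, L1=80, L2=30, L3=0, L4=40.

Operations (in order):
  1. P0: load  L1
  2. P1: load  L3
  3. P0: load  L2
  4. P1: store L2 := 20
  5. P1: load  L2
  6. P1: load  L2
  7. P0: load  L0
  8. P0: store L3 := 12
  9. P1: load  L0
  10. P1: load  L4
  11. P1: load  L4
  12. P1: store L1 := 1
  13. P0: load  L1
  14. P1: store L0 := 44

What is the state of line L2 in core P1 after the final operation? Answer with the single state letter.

step 1: P0: load  L1  ⟶  EI  (L1)  txn=BusRd  M[L1]=80
step 2: P1: load  L3  ⟶  IE  (L3)  txn=BusRd  M[L3]=0
step 3: P0: load  L2  ⟶  EI  (L2)  txn=BusRd  M[L2]=30
step 4: P1: store L2 := 20  ⟶  IM  (L2)  txn=BusRdX  M[L2]=30
step 5: P1: load  L2  ⟶  IM  (L2)  txn=∅  M[L2]=30
step 6: P1: load  L2  ⟶  IM  (L2)  txn=∅  M[L2]=30
step 7: P0: load  L0  ⟶  EI  (L0)  txn=BusRd  M[L0]=10
step 8: P0: store L3 := 12  ⟶  MI  (L3)  txn=BusRdX  M[L3]=0
step 9: P1: load  L0  ⟶  SS  (L0)  txn=BusRd  M[L0]=10
step 10: P1: load  L4  ⟶  IE  (L4)  txn=BusRd  M[L4]=40
step 11: P1: load  L4  ⟶  IE  (L4)  txn=∅  M[L4]=40
step 12: P1: store L1 := 1  ⟶  IM  (L1)  txn=BusRdX  M[L1]=80
step 13: P0: load  L1  ⟶  SO  (L1)  txn=BusRd  M[L1]=80
step 14: P1: store L0 := 44  ⟶  IM  (L0)  txn=BusUpgr  M[L0]=10

state = M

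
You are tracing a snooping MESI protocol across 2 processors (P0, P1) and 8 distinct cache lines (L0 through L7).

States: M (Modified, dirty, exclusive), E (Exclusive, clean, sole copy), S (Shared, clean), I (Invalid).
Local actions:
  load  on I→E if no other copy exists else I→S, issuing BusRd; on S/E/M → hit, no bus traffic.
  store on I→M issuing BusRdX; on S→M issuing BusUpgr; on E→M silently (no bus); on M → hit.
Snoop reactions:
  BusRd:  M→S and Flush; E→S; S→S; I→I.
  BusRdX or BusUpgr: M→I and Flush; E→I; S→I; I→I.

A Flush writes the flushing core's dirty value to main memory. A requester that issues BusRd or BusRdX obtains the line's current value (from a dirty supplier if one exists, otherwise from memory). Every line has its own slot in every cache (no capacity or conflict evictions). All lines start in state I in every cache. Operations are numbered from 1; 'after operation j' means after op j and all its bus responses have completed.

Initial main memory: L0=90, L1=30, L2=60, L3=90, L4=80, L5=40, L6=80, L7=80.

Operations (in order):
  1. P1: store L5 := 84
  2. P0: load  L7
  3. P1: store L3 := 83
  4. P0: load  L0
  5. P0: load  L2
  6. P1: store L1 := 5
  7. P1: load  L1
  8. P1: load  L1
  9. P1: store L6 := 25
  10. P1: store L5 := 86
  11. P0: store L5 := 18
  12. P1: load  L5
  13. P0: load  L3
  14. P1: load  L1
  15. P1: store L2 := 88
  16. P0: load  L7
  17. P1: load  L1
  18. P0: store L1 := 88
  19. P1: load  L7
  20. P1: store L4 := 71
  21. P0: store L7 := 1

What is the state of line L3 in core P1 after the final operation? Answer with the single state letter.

  op1 P1: store L5 := 84 → I/M on L5; bus BusRdX; mem=40
  op2 P0: load  L7 → E/I on L7; bus BusRd; mem=80
  op3 P1: store L3 := 83 → I/M on L3; bus BusRdX; mem=90
  op4 P0: load  L0 → E/I on L0; bus BusRd; mem=90
  op5 P0: load  L2 → E/I on L2; bus BusRd; mem=60
  op6 P1: store L1 := 5 → I/M on L1; bus BusRdX; mem=30
  op7 P1: load  L1 → I/M on L1; bus (none); mem=30
  op8 P1: load  L1 → I/M on L1; bus (none); mem=30
  op9 P1: store L6 := 25 → I/M on L6; bus BusRdX; mem=80
  op10 P1: store L5 := 86 → I/M on L5; bus (none); mem=40
  op11 P0: store L5 := 18 → M/I on L5; bus BusRdX Flush; mem=86
  op12 P1: load  L5 → S/S on L5; bus BusRd Flush; mem=18
  op13 P0: load  L3 → S/S on L3; bus BusRd Flush; mem=83
  op14 P1: load  L1 → I/M on L1; bus (none); mem=30
  op15 P1: store L2 := 88 → I/M on L2; bus BusRdX; mem=60
  op16 P0: load  L7 → E/I on L7; bus (none); mem=80
  op17 P1: load  L1 → I/M on L1; bus (none); mem=30
  op18 P0: store L1 := 88 → M/I on L1; bus BusRdX Flush; mem=5
  op19 P1: load  L7 → S/S on L7; bus BusRd; mem=80
  op20 P1: store L4 := 71 → I/M on L4; bus BusRdX; mem=80
  op21 P0: store L7 := 1 → M/I on L7; bus BusUpgr; mem=80

state = S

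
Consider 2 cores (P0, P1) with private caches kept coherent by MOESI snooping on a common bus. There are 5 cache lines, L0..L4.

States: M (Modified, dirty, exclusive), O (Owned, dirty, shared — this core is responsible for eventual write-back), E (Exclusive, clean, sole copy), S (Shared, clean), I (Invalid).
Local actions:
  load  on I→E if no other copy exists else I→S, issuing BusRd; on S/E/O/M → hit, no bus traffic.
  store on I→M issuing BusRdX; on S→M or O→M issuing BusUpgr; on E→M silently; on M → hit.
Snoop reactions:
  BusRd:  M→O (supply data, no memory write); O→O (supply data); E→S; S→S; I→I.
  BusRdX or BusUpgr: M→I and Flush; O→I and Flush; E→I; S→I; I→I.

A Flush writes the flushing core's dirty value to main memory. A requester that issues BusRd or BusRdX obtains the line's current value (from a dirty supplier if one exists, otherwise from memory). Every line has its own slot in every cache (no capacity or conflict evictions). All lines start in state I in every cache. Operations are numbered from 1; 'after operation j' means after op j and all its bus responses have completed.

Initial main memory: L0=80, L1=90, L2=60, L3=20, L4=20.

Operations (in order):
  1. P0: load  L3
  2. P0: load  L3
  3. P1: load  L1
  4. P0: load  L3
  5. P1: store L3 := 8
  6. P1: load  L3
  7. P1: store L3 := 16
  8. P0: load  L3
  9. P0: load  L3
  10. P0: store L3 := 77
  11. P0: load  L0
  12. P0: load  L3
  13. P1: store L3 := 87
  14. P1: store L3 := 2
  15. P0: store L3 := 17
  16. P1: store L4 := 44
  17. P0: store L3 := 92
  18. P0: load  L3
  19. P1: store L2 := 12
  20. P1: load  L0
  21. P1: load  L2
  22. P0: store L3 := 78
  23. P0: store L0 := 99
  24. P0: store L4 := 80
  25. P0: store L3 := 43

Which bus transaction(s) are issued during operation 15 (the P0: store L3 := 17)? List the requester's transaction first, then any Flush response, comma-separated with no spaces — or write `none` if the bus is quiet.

bus = BusRdX,Flush

  op1 P0: load  L3 → E/I on L3; bus BusRd; mem=20
  op2 P0: load  L3 → E/I on L3; bus (none); mem=20
  op3 P1: load  L1 → I/E on L1; bus BusRd; mem=90
  op4 P0: load  L3 → E/I on L3; bus (none); mem=20
  op5 P1: store L3 := 8 → I/M on L3; bus BusRdX; mem=20
  op6 P1: load  L3 → I/M on L3; bus (none); mem=20
  op7 P1: store L3 := 16 → I/M on L3; bus (none); mem=20
  op8 P0: load  L3 → S/O on L3; bus BusRd; mem=20
  op9 P0: load  L3 → S/O on L3; bus (none); mem=20
  op10 P0: store L3 := 77 → M/I on L3; bus BusUpgr Flush; mem=16
  op11 P0: load  L0 → E/I on L0; bus BusRd; mem=80
  op12 P0: load  L3 → M/I on L3; bus (none); mem=16
  op13 P1: store L3 := 87 → I/M on L3; bus BusRdX Flush; mem=77
  op14 P1: store L3 := 2 → I/M on L3; bus (none); mem=77
  op15 P0: store L3 := 17 → M/I on L3; bus BusRdX Flush; mem=2
  op16 P1: store L4 := 44 → I/M on L4; bus BusRdX; mem=20
  op17 P0: store L3 := 92 → M/I on L3; bus (none); mem=2
  op18 P0: load  L3 → M/I on L3; bus (none); mem=2
  op19 P1: store L2 := 12 → I/M on L2; bus BusRdX; mem=60
  op20 P1: load  L0 → S/S on L0; bus BusRd; mem=80
  op21 P1: load  L2 → I/M on L2; bus (none); mem=60
  op22 P0: store L3 := 78 → M/I on L3; bus (none); mem=2
  op23 P0: store L0 := 99 → M/I on L0; bus BusUpgr; mem=80
  op24 P0: store L4 := 80 → M/I on L4; bus BusRdX Flush; mem=44
  op25 P0: store L3 := 43 → M/I on L3; bus (none); mem=2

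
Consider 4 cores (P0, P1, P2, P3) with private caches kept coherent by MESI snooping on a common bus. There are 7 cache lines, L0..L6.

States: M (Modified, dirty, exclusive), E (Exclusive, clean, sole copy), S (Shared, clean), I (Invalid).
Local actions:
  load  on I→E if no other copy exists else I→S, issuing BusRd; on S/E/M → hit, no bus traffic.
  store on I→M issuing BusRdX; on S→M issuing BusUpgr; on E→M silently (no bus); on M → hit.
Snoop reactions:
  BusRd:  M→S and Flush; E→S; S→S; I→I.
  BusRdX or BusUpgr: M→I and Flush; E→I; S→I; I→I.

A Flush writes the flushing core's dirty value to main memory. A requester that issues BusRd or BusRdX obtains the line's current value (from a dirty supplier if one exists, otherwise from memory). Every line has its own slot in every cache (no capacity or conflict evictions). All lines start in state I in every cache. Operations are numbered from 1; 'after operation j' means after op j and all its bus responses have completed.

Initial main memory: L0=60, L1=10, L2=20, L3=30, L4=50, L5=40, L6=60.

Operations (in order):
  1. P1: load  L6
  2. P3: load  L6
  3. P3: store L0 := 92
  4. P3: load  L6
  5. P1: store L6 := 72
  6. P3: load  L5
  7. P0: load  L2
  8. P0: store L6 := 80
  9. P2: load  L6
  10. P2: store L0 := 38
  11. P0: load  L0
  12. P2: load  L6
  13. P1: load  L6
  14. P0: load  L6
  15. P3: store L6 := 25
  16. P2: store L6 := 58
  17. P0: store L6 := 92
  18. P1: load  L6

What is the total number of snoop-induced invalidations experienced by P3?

invalidations = 3

step 1: P1: load  L6  ⟶  IEII  (L6)  txn=BusRd  M[L6]=60
step 2: P3: load  L6  ⟶  ISIS  (L6)  txn=BusRd  M[L6]=60
step 3: P3: store L0 := 92  ⟶  IIIM  (L0)  txn=BusRdX  M[L0]=60
step 4: P3: load  L6  ⟶  ISIS  (L6)  txn=∅  M[L6]=60
step 5: P1: store L6 := 72  ⟶  IMII  (L6)  txn=BusUpgr  M[L6]=60
step 6: P3: load  L5  ⟶  IIIE  (L5)  txn=BusRd  M[L5]=40
step 7: P0: load  L2  ⟶  EIII  (L2)  txn=BusRd  M[L2]=20
step 8: P0: store L6 := 80  ⟶  MIII  (L6)  txn=BusRdX+Flush  M[L6]=72
step 9: P2: load  L6  ⟶  SISI  (L6)  txn=BusRd+Flush  M[L6]=80
step 10: P2: store L0 := 38  ⟶  IIMI  (L0)  txn=BusRdX+Flush  M[L0]=92
step 11: P0: load  L0  ⟶  SISI  (L0)  txn=BusRd+Flush  M[L0]=38
step 12: P2: load  L6  ⟶  SISI  (L6)  txn=∅  M[L6]=80
step 13: P1: load  L6  ⟶  SSSI  (L6)  txn=BusRd  M[L6]=80
step 14: P0: load  L6  ⟶  SSSI  (L6)  txn=∅  M[L6]=80
step 15: P3: store L6 := 25  ⟶  IIIM  (L6)  txn=BusRdX  M[L6]=80
step 16: P2: store L6 := 58  ⟶  IIMI  (L6)  txn=BusRdX+Flush  M[L6]=25
step 17: P0: store L6 := 92  ⟶  MIII  (L6)  txn=BusRdX+Flush  M[L6]=58
step 18: P1: load  L6  ⟶  SSII  (L6)  txn=BusRd+Flush  M[L6]=92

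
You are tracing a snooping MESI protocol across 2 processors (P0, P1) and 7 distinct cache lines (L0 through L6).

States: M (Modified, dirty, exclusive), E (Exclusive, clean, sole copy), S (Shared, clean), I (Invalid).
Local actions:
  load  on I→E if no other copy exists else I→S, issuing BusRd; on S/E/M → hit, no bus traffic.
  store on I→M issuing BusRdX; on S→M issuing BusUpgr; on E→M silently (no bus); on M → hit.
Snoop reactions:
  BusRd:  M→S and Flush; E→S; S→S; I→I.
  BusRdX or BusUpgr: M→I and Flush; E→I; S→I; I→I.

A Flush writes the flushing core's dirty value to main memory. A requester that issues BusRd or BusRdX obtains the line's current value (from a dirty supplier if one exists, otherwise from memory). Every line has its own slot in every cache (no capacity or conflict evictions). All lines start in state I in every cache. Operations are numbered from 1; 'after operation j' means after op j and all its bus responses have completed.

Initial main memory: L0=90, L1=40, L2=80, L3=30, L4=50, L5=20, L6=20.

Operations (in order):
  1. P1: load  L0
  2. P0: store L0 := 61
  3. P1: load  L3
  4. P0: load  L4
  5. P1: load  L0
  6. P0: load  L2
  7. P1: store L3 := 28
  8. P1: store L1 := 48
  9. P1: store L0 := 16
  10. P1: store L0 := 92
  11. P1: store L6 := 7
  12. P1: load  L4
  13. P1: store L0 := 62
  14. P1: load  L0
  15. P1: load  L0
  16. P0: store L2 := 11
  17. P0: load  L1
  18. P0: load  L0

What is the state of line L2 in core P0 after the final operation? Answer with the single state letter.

state = M

1. P1: load  L0  bus=[BusRd]  L0: P0=I P1=E  mem[L0]=90
2. P0: store L0 := 61  bus=[BusRdX]  L0: P0=M P1=I  mem[L0]=90
3. P1: load  L3  bus=[BusRd]  L3: P0=I P1=E  mem[L3]=30
4. P0: load  L4  bus=[BusRd]  L4: P0=E P1=I  mem[L4]=50
5. P1: load  L0  bus=[BusRd,Flush]  L0: P0=S P1=S  mem[L0]=61
6. P0: load  L2  bus=[BusRd]  L2: P0=E P1=I  mem[L2]=80
7. P1: store L3 := 28  bus=[-]  L3: P0=I P1=M  mem[L3]=30
8. P1: store L1 := 48  bus=[BusRdX]  L1: P0=I P1=M  mem[L1]=40
9. P1: store L0 := 16  bus=[BusUpgr]  L0: P0=I P1=M  mem[L0]=61
10. P1: store L0 := 92  bus=[-]  L0: P0=I P1=M  mem[L0]=61
11. P1: store L6 := 7  bus=[BusRdX]  L6: P0=I P1=M  mem[L6]=20
12. P1: load  L4  bus=[BusRd]  L4: P0=S P1=S  mem[L4]=50
13. P1: store L0 := 62  bus=[-]  L0: P0=I P1=M  mem[L0]=61
14. P1: load  L0  bus=[-]  L0: P0=I P1=M  mem[L0]=61
15. P1: load  L0  bus=[-]  L0: P0=I P1=M  mem[L0]=61
16. P0: store L2 := 11  bus=[-]  L2: P0=M P1=I  mem[L2]=80
17. P0: load  L1  bus=[BusRd,Flush]  L1: P0=S P1=S  mem[L1]=48
18. P0: load  L0  bus=[BusRd,Flush]  L0: P0=S P1=S  mem[L0]=62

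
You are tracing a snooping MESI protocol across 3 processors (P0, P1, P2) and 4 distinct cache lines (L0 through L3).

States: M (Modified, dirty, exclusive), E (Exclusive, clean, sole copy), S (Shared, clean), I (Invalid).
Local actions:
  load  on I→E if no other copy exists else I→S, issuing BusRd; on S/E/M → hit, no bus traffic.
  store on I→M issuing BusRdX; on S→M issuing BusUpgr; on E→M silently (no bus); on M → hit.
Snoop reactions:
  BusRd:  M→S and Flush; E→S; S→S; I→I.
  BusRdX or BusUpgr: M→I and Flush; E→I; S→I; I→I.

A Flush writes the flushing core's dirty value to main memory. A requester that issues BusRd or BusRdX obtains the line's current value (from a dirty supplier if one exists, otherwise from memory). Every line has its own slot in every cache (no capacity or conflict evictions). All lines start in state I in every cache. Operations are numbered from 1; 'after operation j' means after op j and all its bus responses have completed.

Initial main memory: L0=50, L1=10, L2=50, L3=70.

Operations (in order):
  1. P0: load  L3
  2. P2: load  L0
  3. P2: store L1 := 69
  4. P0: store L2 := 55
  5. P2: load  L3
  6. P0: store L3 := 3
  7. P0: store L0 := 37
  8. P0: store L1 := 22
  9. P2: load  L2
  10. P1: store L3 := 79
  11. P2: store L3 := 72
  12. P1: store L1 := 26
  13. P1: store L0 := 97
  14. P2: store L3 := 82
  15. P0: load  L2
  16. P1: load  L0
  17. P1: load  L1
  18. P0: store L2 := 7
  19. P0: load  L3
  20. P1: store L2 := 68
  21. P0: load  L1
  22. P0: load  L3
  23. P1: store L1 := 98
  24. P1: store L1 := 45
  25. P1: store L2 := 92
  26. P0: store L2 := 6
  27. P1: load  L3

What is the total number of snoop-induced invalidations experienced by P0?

[1] P0: load  L3 | P0:E(70), P1:I, P2:I | bus: BusRd
[2] P2: load  L0 | P0:I, P1:I, P2:E(50) | bus: BusRd
[3] P2: store L1 := 69 | P0:I, P1:I, P2:M(69) | bus: BusRdX
[4] P0: store L2 := 55 | P0:M(55), P1:I, P2:I | bus: BusRdX
[5] P2: load  L3 | P0:S(70), P1:I, P2:S(70) | bus: BusRd
[6] P0: store L3 := 3 | P0:M(3), P1:I, P2:I | bus: BusUpgr
[7] P0: store L0 := 37 | P0:M(37), P1:I, P2:I | bus: BusRdX
[8] P0: store L1 := 22 | P0:M(22), P1:I, P2:I | bus: BusRdX,Flush
[9] P2: load  L2 | P0:S(55), P1:I, P2:S(55) | bus: BusRd,Flush
[10] P1: store L3 := 79 | P0:I, P1:M(79), P2:I | bus: BusRdX,Flush
[11] P2: store L3 := 72 | P0:I, P1:I, P2:M(72) | bus: BusRdX,Flush
[12] P1: store L1 := 26 | P0:I, P1:M(26), P2:I | bus: BusRdX,Flush
[13] P1: store L0 := 97 | P0:I, P1:M(97), P2:I | bus: BusRdX,Flush
[14] P2: store L3 := 82 | P0:I, P1:I, P2:M(82) | bus: none
[15] P0: load  L2 | P0:S(55), P1:I, P2:S(55) | bus: none
[16] P1: load  L0 | P0:I, P1:M(97), P2:I | bus: none
[17] P1: load  L1 | P0:I, P1:M(26), P2:I | bus: none
[18] P0: store L2 := 7 | P0:M(7), P1:I, P2:I | bus: BusUpgr
[19] P0: load  L3 | P0:S(82), P1:I, P2:S(82) | bus: BusRd,Flush
[20] P1: store L2 := 68 | P0:I, P1:M(68), P2:I | bus: BusRdX,Flush
[21] P0: load  L1 | P0:S(26), P1:S(26), P2:I | bus: BusRd,Flush
[22] P0: load  L3 | P0:S(82), P1:I, P2:S(82) | bus: none
[23] P1: store L1 := 98 | P0:I, P1:M(98), P2:I | bus: BusUpgr
[24] P1: store L1 := 45 | P0:I, P1:M(45), P2:I | bus: none
[25] P1: store L2 := 92 | P0:I, P1:M(92), P2:I | bus: none
[26] P0: store L2 := 6 | P0:M(6), P1:I, P2:I | bus: BusRdX,Flush
[27] P1: load  L3 | P0:S(82), P1:S(82), P2:S(82) | bus: BusRd

invalidations = 5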